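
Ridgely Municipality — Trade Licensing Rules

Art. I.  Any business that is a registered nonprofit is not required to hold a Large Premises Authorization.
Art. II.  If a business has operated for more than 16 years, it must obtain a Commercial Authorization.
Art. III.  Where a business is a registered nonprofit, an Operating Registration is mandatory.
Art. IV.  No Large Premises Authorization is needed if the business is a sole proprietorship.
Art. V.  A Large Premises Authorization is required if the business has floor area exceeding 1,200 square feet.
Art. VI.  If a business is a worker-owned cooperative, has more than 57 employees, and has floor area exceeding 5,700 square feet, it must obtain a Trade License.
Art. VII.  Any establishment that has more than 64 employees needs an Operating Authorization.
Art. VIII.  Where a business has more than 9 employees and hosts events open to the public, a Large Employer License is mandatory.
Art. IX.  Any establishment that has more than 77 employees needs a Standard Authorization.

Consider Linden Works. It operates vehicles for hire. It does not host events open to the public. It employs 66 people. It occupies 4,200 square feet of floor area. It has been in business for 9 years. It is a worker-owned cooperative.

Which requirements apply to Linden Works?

Large Premises Authorization, Operating Authorization

Art. I. is a worker-owned cooperative (not: is a registered nonprofit) → Large Premises Authorization exemption does not apply.
Art. II. years in business 9 ≤ 16 → Commercial Authorization not required.
Art. III. is a worker-owned cooperative (not: is a registered nonprofit) → Operating Registration not required.
Art. IV. is a worker-owned cooperative (not: is a sole proprietorship) → Large Premises Authorization exemption does not apply.
Art. V. floor area 4,200 square feet > 1,200 square feet → Large Premises Authorization required.
Art. VI. is a worker-owned cooperative; employees 66 > 57; floor area 4,200 square feet ≤ 5,700 square feet → Trade License not required.
Art. VII. employees 66 > 64 → Operating Authorization required.
Art. VIII. employees 66 > 9; does not host events open to the public → Large Employer License not required.
Art. IX. employees 66 ≤ 77 → Standard Authorization not required.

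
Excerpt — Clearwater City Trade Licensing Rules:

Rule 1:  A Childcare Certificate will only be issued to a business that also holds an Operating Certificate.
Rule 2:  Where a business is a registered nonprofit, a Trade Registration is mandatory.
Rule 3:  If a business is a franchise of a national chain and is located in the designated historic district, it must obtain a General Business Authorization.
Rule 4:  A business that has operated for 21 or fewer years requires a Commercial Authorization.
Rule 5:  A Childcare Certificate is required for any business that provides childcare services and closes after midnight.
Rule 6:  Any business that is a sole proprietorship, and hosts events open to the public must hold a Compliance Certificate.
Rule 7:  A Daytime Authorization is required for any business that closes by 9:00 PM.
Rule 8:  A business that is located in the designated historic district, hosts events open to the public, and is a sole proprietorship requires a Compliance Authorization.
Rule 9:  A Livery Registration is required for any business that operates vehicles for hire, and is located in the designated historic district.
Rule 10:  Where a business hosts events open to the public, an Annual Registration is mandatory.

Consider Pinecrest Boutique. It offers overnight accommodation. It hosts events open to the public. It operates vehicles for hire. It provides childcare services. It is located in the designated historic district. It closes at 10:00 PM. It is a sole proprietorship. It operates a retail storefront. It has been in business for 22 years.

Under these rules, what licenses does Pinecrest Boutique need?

Annual Registration, Compliance Authorization, Compliance Certificate, Livery Registration

Rule 1: Childcare Certificate is not required → no effect.
Rule 2: is a sole proprietorship (not: is a registered nonprofit) → Trade Registration not required.
Rule 3: is a sole proprietorship (not: is a franchise of a national chain); is located in the designated historic district → General Business Authorization not required.
Rule 4: years in business 22 > 21 → Commercial Authorization not required.
Rule 5: provides childcare services; closes 10:00 PM, at/before midnight → Childcare Certificate not required.
Rule 6: is a sole proprietorship; hosts events open to the public → Compliance Certificate required.
Rule 7: closes 10:00 PM, after 9:00 PM → Daytime Authorization not required.
Rule 8: is located in the designated historic district; hosts events open to the public; is a sole proprietorship → Compliance Authorization required.
Rule 9: operates vehicles for hire; is located in the designated historic district → Livery Registration required.
Rule 10: hosts events open to the public → Annual Registration required.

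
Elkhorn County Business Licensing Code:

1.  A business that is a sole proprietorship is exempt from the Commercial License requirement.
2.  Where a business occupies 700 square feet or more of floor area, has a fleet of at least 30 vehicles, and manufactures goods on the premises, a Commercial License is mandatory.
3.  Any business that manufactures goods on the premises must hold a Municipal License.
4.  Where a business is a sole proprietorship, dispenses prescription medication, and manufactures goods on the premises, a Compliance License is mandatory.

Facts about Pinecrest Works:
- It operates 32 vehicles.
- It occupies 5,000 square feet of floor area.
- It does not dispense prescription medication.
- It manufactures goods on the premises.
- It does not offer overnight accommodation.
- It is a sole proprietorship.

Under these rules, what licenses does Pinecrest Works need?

1. is a sole proprietorship → exempt from Commercial License.
2. floor area 5,000 square feet ≥ 700 square feet; vehicles 32 ≥ 30; manufactures goods on the premises → Commercial License required.
3. manufactures goods on the premises → Municipal License required.
4. is a sole proprietorship; does not dispense prescription medication; manufactures goods on the premises → Compliance License not required.

Municipal License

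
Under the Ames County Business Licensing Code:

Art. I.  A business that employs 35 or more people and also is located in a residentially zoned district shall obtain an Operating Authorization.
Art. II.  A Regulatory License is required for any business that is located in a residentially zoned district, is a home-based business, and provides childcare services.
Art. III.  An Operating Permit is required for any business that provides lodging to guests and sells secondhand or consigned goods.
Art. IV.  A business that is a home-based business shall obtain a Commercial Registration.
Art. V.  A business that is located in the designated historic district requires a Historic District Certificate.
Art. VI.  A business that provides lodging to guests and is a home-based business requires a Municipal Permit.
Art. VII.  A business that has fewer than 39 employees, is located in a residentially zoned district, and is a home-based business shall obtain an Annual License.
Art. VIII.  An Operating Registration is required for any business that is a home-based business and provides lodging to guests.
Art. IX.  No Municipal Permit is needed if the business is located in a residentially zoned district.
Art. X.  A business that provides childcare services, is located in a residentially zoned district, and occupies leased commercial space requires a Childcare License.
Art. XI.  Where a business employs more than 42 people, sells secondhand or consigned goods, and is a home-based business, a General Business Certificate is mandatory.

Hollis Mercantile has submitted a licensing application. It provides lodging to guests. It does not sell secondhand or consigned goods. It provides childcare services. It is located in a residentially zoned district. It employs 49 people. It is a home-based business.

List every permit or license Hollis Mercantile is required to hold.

Commercial Registration, Operating Authorization, Operating Registration, Regulatory License

Art. I. employees 49 ≥ 35; is located in a residentially zoned district → Operating Authorization required.
Art. II. is located in a residentially zoned district; is a home-based business; provides childcare services → Regulatory License required.
Art. III. provides lodging to guests; does not sell secondhand or consigned goods → Operating Permit not required.
Art. IV. is a home-based business → Commercial Registration required.
Art. V. is located in a residentially zoned district (not: is located in the designated historic district) → Historic District Certificate not required.
Art. VI. provides lodging to guests; is a home-based business → Municipal Permit required.
Art. VII. employees 49 ≥ 39; is located in a residentially zoned district; is a home-based business → Annual License not required.
Art. VIII. is a home-based business; provides lodging to guests → Operating Registration required.
Art. IX. is located in a residentially zoned district → exempt from Municipal Permit.
Art. X. provides childcare services; is located in a residentially zoned district; is a home-based business (not: occupies leased commercial space) → Childcare License not required.
Art. XI. employees 49 > 42; does not sell secondhand or consigned goods; is a home-based business → General Business Certificate not required.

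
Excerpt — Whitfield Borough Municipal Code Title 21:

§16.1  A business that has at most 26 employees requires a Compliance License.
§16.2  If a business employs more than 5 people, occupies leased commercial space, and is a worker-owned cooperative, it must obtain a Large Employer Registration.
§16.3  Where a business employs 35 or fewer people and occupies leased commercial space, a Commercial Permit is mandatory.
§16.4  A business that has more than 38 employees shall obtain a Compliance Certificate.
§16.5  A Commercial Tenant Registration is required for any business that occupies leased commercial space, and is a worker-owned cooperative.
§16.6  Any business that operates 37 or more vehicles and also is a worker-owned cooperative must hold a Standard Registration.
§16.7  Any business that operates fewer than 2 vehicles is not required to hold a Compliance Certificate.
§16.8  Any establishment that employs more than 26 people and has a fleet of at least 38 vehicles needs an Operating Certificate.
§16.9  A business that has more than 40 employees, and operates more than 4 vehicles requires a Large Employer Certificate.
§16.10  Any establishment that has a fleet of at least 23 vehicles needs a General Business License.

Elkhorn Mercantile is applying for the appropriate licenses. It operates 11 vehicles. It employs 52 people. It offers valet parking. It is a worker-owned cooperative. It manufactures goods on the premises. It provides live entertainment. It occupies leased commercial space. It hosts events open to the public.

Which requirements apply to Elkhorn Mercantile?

§16.1 employees 52 > 26 → Compliance License not required.
§16.2 employees 52 > 5; occupies leased commercial space; is a worker-owned cooperative → Large Employer Registration required.
§16.3 employees 52 > 35; occupies leased commercial space → Commercial Permit not required.
§16.4 employees 52 > 38 → Compliance Certificate required.
§16.5 occupies leased commercial space; is a worker-owned cooperative → Commercial Tenant Registration required.
§16.6 vehicles 11 < 37; is a worker-owned cooperative → Standard Registration not required.
§16.7 vehicles 11 ≥ 2 → Compliance Certificate exemption does not apply.
§16.8 employees 52 > 26; vehicles 11 < 38 → Operating Certificate not required.
§16.9 employees 52 > 40; vehicles 11 > 4 → Large Employer Certificate required.
§16.10 vehicles 11 < 23 → General Business License not required.

Commercial Tenant Registration, Compliance Certificate, Large Employer Certificate, Large Employer Registration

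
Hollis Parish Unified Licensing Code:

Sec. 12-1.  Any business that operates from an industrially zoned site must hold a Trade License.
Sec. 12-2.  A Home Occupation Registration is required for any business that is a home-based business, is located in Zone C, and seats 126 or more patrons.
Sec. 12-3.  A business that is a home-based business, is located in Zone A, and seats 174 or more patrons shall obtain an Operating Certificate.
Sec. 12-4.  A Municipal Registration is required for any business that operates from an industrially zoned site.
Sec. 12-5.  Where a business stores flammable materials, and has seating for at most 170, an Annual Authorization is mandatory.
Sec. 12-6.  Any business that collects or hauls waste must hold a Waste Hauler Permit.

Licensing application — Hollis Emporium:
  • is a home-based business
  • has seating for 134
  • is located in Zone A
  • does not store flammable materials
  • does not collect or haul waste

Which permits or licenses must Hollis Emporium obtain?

None

Sec. 12-1. is a home-based business (not: operates from an industrially zoned site) → Trade License not required.
Sec. 12-2. is a home-based business; is located in Zone A (not: is located in Zone C); seating 134 ≥ 126 → Home Occupation Registration not required.
Sec. 12-3. is a home-based business; is located in Zone A; seating 134 < 174 → Operating Certificate not required.
Sec. 12-4. is a home-based business (not: operates from an industrially zoned site) → Municipal Registration not required.
Sec. 12-5. does not store flammable materials; seating 134 ≤ 170 → Annual Authorization not required.
Sec. 12-6. does not collect or haul waste → Waste Hauler Permit not required.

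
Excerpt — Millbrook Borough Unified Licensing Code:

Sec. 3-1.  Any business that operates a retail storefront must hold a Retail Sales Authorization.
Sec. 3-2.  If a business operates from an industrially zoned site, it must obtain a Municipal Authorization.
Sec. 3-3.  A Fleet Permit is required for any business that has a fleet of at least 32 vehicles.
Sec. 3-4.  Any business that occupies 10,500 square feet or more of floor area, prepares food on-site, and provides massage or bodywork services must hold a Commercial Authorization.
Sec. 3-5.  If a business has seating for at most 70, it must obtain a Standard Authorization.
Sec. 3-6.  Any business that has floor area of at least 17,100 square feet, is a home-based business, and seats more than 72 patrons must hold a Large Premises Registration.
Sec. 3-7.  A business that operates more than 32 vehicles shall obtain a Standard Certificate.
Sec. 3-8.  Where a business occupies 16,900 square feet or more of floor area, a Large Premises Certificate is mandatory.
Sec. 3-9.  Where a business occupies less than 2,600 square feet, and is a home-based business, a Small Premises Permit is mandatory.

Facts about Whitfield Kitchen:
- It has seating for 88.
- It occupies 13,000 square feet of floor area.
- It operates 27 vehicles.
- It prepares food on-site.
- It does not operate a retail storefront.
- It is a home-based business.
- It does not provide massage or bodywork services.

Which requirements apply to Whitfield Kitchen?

None

Sec. 3-1. does not operate a retail storefront → Retail Sales Authorization not required.
Sec. 3-2. is a home-based business (not: operates from an industrially zoned site) → Municipal Authorization not required.
Sec. 3-3. vehicles 27 < 32 → Fleet Permit not required.
Sec. 3-4. floor area 13,000 square feet ≥ 10,500 square feet; prepares food on-site; does not provide massage or bodywork services → Commercial Authorization not required.
Sec. 3-5. seating 88 > 70 → Standard Authorization not required.
Sec. 3-6. floor area 13,000 square feet < 17,100 square feet; is a home-based business; seating 88 > 72 → Large Premises Registration not required.
Sec. 3-7. vehicles 27 ≤ 32 → Standard Certificate not required.
Sec. 3-8. floor area 13,000 square feet < 16,900 square feet → Large Premises Certificate not required.
Sec. 3-9. floor area 13,000 square feet ≥ 2,600 square feet; is a home-based business → Small Premises Permit not required.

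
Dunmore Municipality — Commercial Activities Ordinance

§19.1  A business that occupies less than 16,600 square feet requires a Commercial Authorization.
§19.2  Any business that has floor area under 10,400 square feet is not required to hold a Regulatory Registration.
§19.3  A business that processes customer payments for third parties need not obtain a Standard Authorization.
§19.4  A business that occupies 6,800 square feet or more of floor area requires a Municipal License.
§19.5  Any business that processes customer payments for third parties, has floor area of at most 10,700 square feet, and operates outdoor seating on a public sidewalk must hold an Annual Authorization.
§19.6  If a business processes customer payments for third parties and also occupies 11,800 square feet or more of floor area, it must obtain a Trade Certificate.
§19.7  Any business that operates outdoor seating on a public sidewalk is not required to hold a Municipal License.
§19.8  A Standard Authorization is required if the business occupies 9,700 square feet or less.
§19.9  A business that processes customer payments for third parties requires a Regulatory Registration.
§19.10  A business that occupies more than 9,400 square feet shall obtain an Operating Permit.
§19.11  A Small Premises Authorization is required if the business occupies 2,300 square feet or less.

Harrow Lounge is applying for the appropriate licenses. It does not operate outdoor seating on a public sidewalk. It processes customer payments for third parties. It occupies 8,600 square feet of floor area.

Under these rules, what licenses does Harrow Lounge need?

Commercial Authorization, Municipal License

§19.1 floor area 8,600 square feet < 16,600 square feet → Commercial Authorization required.
§19.2 floor area 8,600 square feet < 10,400 square feet → exempt from Regulatory Registration.
§19.3 processes customer payments for third parties → exempt from Standard Authorization.
§19.4 floor area 8,600 square feet ≥ 6,800 square feet → Municipal License required.
§19.5 processes customer payments for third parties; floor area 8,600 square feet ≤ 10,700 square feet; does not operate outdoor seating on a public sidewalk → Annual Authorization not required.
§19.6 processes customer payments for third parties; floor area 8,600 square feet < 11,800 square feet → Trade Certificate not required.
§19.7 does not operate outdoor seating on a public sidewalk → Municipal License exemption does not apply.
§19.8 floor area 8,600 square feet ≤ 9,700 square feet → Standard Authorization required.
§19.9 processes customer payments for third parties → Regulatory Registration required.
§19.10 floor area 8,600 square feet ≤ 9,400 square feet → Operating Permit not required.
§19.11 floor area 8,600 square feet > 2,300 square feet → Small Premises Authorization not required.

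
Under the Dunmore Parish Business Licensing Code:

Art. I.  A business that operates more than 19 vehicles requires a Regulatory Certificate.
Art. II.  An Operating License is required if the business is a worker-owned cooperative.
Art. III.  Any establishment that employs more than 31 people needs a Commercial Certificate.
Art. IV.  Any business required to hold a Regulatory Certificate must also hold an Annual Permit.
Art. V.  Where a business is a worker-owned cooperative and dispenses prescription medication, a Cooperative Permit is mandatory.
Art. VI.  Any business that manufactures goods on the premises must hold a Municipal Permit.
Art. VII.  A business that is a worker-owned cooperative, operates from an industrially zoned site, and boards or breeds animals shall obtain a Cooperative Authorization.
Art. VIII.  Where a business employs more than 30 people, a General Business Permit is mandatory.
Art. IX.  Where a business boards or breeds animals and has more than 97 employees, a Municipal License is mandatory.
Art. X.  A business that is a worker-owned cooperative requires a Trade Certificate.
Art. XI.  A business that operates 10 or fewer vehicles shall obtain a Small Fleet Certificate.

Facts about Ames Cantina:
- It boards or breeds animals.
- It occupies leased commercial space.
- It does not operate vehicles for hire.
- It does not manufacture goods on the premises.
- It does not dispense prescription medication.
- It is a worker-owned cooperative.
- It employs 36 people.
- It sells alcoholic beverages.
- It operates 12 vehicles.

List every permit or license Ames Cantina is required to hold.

Art. I. vehicles 12 ≤ 19 → Regulatory Certificate not required.
Art. II. is a worker-owned cooperative → Operating License required.
Art. III. employees 36 > 31 → Commercial Certificate required.
Art. IV. Regulatory Certificate is not required → no effect.
Art. V. is a worker-owned cooperative; does not dispense prescription medication → Cooperative Permit not required.
Art. VI. does not manufacture goods on the premises → Municipal Permit not required.
Art. VII. is a worker-owned cooperative; occupies leased commercial space (not: operates from an industrially zoned site); boards or breeds animals → Cooperative Authorization not required.
Art. VIII. employees 36 > 30 → General Business Permit required.
Art. IX. boards or breeds animals; employees 36 ≤ 97 → Municipal License not required.
Art. X. is a worker-owned cooperative → Trade Certificate required.
Art. XI. vehicles 12 > 10 → Small Fleet Certificate not required.

Commercial Certificate, General Business Permit, Operating License, Trade Certificate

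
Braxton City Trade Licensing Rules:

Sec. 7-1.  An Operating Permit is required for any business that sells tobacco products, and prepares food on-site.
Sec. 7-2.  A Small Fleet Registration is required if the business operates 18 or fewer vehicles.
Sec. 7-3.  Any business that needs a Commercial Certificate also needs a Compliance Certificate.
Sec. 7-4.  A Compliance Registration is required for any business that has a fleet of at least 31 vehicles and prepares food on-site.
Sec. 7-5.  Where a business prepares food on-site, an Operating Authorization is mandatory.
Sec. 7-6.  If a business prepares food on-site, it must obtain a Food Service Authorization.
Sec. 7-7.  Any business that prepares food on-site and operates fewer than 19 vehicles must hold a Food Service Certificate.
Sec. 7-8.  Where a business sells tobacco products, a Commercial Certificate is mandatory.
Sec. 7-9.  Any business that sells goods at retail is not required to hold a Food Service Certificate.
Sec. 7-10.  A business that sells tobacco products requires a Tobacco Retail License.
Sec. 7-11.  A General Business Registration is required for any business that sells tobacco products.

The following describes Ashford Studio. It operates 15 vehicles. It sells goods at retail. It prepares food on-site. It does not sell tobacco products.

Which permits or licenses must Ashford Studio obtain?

Food Service Authorization, Operating Authorization, Small Fleet Registration

Sec. 7-1. does not sell tobacco products; prepares food on-site → Operating Permit not required.
Sec. 7-2. vehicles 15 ≤ 18 → Small Fleet Registration required.
Sec. 7-3. Commercial Certificate is not required → no effect.
Sec. 7-4. vehicles 15 < 31; prepares food on-site → Compliance Registration not required.
Sec. 7-5. prepares food on-site → Operating Authorization required.
Sec. 7-6. prepares food on-site → Food Service Authorization required.
Sec. 7-7. prepares food on-site; vehicles 15 < 19 → Food Service Certificate required.
Sec. 7-8. does not sell tobacco products → Commercial Certificate not required.
Sec. 7-9. sells goods at retail → exempt from Food Service Certificate.
Sec. 7-10. does not sell tobacco products → Tobacco Retail License not required.
Sec. 7-11. does not sell tobacco products → General Business Registration not required.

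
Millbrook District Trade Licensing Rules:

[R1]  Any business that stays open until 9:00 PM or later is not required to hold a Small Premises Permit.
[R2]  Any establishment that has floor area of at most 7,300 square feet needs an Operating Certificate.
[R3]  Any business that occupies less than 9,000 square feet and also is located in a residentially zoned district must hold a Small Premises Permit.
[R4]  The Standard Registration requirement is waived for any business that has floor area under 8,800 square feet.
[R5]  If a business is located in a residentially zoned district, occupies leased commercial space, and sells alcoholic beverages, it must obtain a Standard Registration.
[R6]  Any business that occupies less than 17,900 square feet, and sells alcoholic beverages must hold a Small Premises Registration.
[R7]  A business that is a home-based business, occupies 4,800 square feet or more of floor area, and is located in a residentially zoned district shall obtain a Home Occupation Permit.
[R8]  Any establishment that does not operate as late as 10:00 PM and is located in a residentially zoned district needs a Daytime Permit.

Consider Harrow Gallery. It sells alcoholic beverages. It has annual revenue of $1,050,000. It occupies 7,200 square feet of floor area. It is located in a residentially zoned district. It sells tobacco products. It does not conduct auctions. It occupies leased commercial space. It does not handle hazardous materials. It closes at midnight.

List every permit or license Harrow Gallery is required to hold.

Operating Certificate, Small Premises Registration

[R1] closes midnight, after 9:00 PM → exempt from Small Premises Permit.
[R2] floor area 7,200 square feet ≤ 7,300 square feet → Operating Certificate required.
[R3] floor area 7,200 square feet < 9,000 square feet; is located in a residentially zoned district → Small Premises Permit required.
[R4] floor area 7,200 square feet < 8,800 square feet → exempt from Standard Registration.
[R5] is located in a residentially zoned district; occupies leased commercial space; sells alcoholic beverages → Standard Registration required.
[R6] floor area 7,200 square feet < 17,900 square feet; sells alcoholic beverages → Small Premises Registration required.
[R7] occupies leased commercial space (not: is a home-based business); floor area 7,200 square feet ≥ 4,800 square feet; is located in a residentially zoned district → Home Occupation Permit not required.
[R8] closes midnight, after 10:00 PM; is located in a residentially zoned district → Daytime Permit not required.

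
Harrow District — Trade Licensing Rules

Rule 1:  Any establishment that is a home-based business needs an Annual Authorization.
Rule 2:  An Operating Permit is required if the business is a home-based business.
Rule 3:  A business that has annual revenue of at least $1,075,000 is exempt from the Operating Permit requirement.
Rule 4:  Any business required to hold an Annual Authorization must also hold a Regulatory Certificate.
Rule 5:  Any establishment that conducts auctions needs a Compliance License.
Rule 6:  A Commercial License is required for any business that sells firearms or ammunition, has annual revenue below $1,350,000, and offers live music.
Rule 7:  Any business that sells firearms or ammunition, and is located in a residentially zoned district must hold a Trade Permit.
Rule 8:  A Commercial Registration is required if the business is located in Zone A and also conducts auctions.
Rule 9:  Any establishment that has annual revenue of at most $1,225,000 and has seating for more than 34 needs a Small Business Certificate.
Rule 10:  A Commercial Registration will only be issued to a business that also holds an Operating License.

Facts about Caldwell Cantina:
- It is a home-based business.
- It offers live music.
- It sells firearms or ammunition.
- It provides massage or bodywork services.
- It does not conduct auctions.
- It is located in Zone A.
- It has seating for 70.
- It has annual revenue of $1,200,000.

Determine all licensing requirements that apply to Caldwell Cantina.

Rule 1: is a home-based business → Annual Authorization required.
Rule 2: is a home-based business → Operating Permit required.
Rule 3: revenue $1,200,000 ≥ $1,075,000 → exempt from Operating Permit.
Rule 4: Annual Authorization is required → Regulatory Certificate also required.
Rule 5: does not conduct auctions → Compliance License not required.
Rule 6: sells firearms or ammunition; revenue $1,200,000 < $1,350,000; offers live music → Commercial License required.
Rule 7: sells firearms or ammunition; is located in Zone A (not: is located in a residentially zoned district) → Trade Permit not required.
Rule 8: is located in Zone A; does not conduct auctions → Commercial Registration not required.
Rule 9: revenue $1,200,000 ≤ $1,225,000; seating 70 > 34 → Small Business Certificate required.
Rule 10: Commercial Registration is not required → no effect.

Annual Authorization, Commercial License, Regulatory Certificate, Small Business Certificate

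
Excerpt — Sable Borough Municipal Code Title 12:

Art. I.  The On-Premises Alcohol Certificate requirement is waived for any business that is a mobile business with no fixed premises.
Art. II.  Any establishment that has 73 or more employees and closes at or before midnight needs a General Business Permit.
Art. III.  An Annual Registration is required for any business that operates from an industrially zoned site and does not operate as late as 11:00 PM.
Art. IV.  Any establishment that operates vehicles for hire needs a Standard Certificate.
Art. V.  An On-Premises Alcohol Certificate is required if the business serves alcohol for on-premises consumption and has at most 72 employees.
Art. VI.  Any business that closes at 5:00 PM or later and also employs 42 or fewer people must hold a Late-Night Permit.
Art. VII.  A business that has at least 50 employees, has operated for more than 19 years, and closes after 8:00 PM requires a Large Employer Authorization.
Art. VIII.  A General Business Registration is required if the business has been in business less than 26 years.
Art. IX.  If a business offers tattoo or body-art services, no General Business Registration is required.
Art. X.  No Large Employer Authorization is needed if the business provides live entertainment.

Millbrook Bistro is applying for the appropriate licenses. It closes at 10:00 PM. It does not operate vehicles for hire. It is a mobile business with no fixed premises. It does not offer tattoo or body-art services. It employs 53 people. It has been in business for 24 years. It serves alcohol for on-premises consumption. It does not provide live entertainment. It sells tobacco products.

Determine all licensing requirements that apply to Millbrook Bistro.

General Business Registration, Large Employer Authorization

Art. I. is a mobile business with no fixed premises → exempt from On-Premises Alcohol Certificate.
Art. II. employees 53 < 73; closes 10:00 PM, at/before midnight → General Business Permit not required.
Art. III. is a mobile business with no fixed premises (not: operates from an industrially zoned site); closes 10:00 PM, at/before 11:00 PM → Annual Registration not required.
Art. IV. does not operate vehicles for hire → Standard Certificate not required.
Art. V. serves alcohol for on-premises consumption; employees 53 ≤ 72 → On-Premises Alcohol Certificate required.
Art. VI. closes 10:00 PM, after 5:00 PM; employees 53 > 42 → Late-Night Permit not required.
Art. VII. employees 53 ≥ 50; years in business 24 > 19; closes 10:00 PM, after 8:00 PM → Large Employer Authorization required.
Art. VIII. years in business 24 < 26 → General Business Registration required.
Art. IX. does not offer tattoo or body-art services → General Business Registration exemption does not apply.
Art. X. does not provide live entertainment → Large Employer Authorization exemption does not apply.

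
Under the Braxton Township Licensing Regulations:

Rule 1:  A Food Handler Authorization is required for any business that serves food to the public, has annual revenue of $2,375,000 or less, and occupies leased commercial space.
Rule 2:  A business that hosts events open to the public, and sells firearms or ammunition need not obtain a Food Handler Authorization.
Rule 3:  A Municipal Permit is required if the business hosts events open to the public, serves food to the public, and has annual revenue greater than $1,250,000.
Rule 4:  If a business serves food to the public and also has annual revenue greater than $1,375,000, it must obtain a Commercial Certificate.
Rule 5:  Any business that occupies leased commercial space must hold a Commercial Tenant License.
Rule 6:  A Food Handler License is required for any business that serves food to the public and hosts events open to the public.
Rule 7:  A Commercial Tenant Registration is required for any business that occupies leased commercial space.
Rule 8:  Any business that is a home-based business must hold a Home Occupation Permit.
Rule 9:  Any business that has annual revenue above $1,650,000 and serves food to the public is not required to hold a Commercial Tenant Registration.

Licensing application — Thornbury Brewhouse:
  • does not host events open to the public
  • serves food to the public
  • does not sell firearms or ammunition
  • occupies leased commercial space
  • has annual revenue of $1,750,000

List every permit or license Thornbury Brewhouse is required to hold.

Commercial Certificate, Commercial Tenant License, Food Handler Authorization

Rule 1: serves food to the public; revenue $1,750,000 ≤ $2,375,000; occupies leased commercial space → Food Handler Authorization required.
Rule 2: does not host events open to the public; does not sell firearms or ammunition → Food Handler Authorization exemption does not apply.
Rule 3: does not host events open to the public; serves food to the public; revenue $1,750,000 > $1,250,000 → Municipal Permit not required.
Rule 4: serves food to the public; revenue $1,750,000 > $1,375,000 → Commercial Certificate required.
Rule 5: occupies leased commercial space → Commercial Tenant License required.
Rule 6: serves food to the public; does not host events open to the public → Food Handler License not required.
Rule 7: occupies leased commercial space → Commercial Tenant Registration required.
Rule 8: occupies leased commercial space (not: is a home-based business) → Home Occupation Permit not required.
Rule 9: revenue $1,750,000 > $1,650,000; serves food to the public → exempt from Commercial Tenant Registration.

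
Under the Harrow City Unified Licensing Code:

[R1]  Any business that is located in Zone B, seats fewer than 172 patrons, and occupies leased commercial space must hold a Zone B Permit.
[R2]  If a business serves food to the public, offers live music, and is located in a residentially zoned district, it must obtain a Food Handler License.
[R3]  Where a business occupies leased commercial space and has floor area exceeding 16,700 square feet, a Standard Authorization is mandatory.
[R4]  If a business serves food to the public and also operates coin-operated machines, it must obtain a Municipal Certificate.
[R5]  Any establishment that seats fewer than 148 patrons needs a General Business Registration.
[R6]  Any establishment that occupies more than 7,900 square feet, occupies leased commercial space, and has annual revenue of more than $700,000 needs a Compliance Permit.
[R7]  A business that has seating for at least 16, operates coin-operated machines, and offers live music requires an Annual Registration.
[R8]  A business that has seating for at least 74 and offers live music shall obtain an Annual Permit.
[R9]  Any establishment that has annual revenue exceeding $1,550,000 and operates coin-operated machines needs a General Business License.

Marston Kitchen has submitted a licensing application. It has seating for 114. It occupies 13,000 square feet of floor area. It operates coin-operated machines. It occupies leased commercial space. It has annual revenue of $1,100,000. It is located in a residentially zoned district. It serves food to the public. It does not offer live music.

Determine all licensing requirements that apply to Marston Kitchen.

Compliance Permit, General Business Registration, Municipal Certificate

[R1] is located in a residentially zoned district (not: is located in Zone B); seating 114 < 172; occupies leased commercial space → Zone B Permit not required.
[R2] serves food to the public; does not offer live music; is located in a residentially zoned district → Food Handler License not required.
[R3] occupies leased commercial space; floor area 13,000 square feet ≤ 16,700 square feet → Standard Authorization not required.
[R4] serves food to the public; operates coin-operated machines → Municipal Certificate required.
[R5] seating 114 < 148 → General Business Registration required.
[R6] floor area 13,000 square feet > 7,900 square feet; occupies leased commercial space; revenue $1,100,000 > $700,000 → Compliance Permit required.
[R7] seating 114 ≥ 16; operates coin-operated machines; does not offer live music → Annual Registration not required.
[R8] seating 114 ≥ 74; does not offer live music → Annual Permit not required.
[R9] revenue $1,100,000 ≤ $1,550,000; operates coin-operated machines → General Business License not required.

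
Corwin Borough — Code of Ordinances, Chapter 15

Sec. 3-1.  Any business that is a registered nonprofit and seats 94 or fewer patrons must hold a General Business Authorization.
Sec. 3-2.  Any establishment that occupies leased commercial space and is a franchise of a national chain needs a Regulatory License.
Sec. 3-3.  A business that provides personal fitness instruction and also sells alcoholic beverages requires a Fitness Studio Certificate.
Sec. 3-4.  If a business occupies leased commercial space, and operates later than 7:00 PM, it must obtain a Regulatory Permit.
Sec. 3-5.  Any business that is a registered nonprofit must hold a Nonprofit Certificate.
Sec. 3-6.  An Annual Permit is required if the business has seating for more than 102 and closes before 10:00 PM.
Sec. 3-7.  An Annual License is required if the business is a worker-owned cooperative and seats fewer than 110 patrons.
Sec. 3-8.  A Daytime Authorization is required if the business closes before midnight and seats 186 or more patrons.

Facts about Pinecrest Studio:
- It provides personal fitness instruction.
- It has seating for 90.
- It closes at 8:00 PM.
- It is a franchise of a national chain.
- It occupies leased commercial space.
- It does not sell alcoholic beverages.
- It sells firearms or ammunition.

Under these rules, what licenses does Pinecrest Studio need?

Sec. 3-1. is a franchise of a national chain (not: is a registered nonprofit); seating 90 ≤ 94 → General Business Authorization not required.
Sec. 3-2. occupies leased commercial space; is a franchise of a national chain → Regulatory License required.
Sec. 3-3. provides personal fitness instruction; does not sell alcoholic beverages → Fitness Studio Certificate not required.
Sec. 3-4. occupies leased commercial space; closes 8:00 PM, after 7:00 PM → Regulatory Permit required.
Sec. 3-5. is a franchise of a national chain (not: is a registered nonprofit) → Nonprofit Certificate not required.
Sec. 3-6. seating 90 ≤ 102; closes 8:00 PM, at/before 10:00 PM → Annual Permit not required.
Sec. 3-7. is a franchise of a national chain (not: is a worker-owned cooperative); seating 90 < 110 → Annual License not required.
Sec. 3-8. closes 8:00 PM, at/before midnight; seating 90 < 186 → Daytime Authorization not required.

Regulatory License, Regulatory Permit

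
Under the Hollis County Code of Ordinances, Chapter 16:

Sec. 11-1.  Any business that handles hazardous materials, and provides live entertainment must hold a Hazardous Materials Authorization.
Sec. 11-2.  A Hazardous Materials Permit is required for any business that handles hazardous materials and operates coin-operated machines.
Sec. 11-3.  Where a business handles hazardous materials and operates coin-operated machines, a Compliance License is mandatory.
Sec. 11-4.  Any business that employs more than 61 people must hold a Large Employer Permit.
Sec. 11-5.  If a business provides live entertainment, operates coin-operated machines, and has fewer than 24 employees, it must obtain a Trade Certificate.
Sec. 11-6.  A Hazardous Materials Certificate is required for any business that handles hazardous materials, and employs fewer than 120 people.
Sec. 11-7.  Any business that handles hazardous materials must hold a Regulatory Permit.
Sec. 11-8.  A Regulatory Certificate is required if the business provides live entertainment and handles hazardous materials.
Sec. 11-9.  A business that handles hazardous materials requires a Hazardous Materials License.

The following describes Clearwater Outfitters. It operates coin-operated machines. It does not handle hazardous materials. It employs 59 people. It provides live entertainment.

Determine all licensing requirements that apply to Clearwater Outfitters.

Sec. 11-1. does not handle hazardous materials; provides live entertainment → Hazardous Materials Authorization not required.
Sec. 11-2. does not handle hazardous materials; operates coin-operated machines → Hazardous Materials Permit not required.
Sec. 11-3. does not handle hazardous materials; operates coin-operated machines → Compliance License not required.
Sec. 11-4. employees 59 ≤ 61 → Large Employer Permit not required.
Sec. 11-5. provides live entertainment; operates coin-operated machines; employees 59 ≥ 24 → Trade Certificate not required.
Sec. 11-6. does not handle hazardous materials; employees 59 < 120 → Hazardous Materials Certificate not required.
Sec. 11-7. does not handle hazardous materials → Regulatory Permit not required.
Sec. 11-8. provides live entertainment; does not handle hazardous materials → Regulatory Certificate not required.
Sec. 11-9. does not handle hazardous materials → Hazardous Materials License not required.

None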